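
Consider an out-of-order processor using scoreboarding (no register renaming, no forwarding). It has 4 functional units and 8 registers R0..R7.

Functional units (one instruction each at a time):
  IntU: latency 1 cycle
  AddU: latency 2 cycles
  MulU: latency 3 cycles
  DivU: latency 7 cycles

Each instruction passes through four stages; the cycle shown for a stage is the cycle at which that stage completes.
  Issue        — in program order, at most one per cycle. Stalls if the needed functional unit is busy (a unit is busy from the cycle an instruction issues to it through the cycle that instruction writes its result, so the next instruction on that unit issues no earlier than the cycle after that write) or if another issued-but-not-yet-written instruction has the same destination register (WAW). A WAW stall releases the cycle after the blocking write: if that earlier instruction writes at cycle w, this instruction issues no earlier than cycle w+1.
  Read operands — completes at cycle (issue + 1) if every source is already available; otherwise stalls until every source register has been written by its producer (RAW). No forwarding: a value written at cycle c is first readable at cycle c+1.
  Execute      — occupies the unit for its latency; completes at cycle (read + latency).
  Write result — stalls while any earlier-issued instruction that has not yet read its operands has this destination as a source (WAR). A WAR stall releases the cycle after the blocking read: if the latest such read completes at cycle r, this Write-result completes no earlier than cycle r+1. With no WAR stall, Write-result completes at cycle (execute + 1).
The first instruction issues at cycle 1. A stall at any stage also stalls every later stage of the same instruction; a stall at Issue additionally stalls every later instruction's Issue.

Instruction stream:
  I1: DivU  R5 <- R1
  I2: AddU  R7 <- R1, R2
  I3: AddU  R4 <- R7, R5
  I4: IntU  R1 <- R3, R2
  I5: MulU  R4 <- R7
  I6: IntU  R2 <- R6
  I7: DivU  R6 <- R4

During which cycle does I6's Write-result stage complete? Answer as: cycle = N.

cycle = 19

t=1  I1 issues→DivU
t=2  I1 reads · I2 issues→AddU
t=3  I2 reads
t=5  I2 exec-done
t=6  I2 writes R7
t=7  I3 issues→AddU
t=8  I4 issues→IntU
t=9  I1 exec-done · I4 reads
t=10  I1 writes R5 · I4 exec-done
t=11  I3 reads · I4 writes R1
t=13  I3 exec-done
t=14  I3 writes R4
t=15  I5 issues→MulU
t=16  I5 reads · I6 issues→IntU
t=17  I6 reads · I7 issues→DivU
t=18  I6 exec-done
t=19  I5 exec-done · I6 writes R2
t=20  I5 writes R4
t=21  I7 reads
t=28  I7 exec-done
t=29  I7 writes R6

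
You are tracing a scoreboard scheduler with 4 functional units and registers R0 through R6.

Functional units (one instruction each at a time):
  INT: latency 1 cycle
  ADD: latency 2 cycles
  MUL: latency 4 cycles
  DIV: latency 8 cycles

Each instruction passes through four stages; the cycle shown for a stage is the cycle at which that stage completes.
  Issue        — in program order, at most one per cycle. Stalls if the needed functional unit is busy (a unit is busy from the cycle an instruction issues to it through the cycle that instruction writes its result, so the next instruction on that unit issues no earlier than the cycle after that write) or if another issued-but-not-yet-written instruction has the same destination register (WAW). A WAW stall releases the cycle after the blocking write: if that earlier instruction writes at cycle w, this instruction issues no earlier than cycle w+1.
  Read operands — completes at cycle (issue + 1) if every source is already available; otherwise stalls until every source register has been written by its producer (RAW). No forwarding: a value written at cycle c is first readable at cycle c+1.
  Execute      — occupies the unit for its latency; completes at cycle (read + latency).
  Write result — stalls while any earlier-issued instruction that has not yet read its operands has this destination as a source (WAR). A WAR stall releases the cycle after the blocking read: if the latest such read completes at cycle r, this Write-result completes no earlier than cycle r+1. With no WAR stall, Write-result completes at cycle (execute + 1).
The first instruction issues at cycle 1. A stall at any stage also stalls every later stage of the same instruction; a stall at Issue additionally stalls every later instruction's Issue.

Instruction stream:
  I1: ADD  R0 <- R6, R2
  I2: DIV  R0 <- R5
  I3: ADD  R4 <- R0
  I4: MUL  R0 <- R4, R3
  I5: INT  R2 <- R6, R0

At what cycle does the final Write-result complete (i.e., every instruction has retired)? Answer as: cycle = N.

cycle = 29

I1 -> (1, 2, 4, 5)
I2 -> (6, 7, 15, 16)  // WAW R0: wait I1 write@5
I3 -> (7, 17, 19, 20)  // RAW R0: wait I2 write@16
I4 -> (17, 21, 25, 26)  // WAW R0: wait I2 write@16, RAW R4: wait I3 write@20
I5 -> (18, 27, 28, 29)  // RAW R0: wait I4 write@26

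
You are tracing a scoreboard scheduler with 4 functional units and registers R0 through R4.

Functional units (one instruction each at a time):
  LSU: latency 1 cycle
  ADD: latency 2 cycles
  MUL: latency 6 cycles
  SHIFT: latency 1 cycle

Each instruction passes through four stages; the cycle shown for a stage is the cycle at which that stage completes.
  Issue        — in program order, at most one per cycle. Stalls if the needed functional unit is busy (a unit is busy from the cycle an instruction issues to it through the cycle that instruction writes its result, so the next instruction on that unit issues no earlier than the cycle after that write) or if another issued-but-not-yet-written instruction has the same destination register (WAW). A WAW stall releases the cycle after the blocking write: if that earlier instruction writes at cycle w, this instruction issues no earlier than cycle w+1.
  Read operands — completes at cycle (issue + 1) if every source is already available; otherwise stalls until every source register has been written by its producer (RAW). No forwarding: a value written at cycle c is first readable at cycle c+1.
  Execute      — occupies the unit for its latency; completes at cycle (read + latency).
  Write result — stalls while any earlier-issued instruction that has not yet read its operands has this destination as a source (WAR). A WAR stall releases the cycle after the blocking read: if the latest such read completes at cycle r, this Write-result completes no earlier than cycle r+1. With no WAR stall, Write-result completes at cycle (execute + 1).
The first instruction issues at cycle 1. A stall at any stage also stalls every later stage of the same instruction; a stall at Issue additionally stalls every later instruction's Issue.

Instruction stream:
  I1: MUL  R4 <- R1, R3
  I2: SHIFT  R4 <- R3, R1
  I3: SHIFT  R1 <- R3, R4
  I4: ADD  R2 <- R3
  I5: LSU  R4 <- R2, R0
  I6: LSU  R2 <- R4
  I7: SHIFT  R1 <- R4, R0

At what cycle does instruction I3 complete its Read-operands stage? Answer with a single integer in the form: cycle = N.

cycle = 15

I1  is:1  ro:2  ex:8  wr:9
I2  is:10  ro:11  ex:12  wr:13  — WAW R4: wait I1 write@9
I3  is:14  ro:15  ex:16  wr:17  — struct: SHIFT busy until I2 writes@13
I4  is:15  ro:16  ex:18  wr:19
I5  is:16  ro:20  ex:21  wr:22  — RAW R2: wait I4 write@19
I6  is:23  ro:24  ex:25  wr:26  — struct: LSU busy until I5 writes@22
I7  is:24  ro:25  ex:26  wr:27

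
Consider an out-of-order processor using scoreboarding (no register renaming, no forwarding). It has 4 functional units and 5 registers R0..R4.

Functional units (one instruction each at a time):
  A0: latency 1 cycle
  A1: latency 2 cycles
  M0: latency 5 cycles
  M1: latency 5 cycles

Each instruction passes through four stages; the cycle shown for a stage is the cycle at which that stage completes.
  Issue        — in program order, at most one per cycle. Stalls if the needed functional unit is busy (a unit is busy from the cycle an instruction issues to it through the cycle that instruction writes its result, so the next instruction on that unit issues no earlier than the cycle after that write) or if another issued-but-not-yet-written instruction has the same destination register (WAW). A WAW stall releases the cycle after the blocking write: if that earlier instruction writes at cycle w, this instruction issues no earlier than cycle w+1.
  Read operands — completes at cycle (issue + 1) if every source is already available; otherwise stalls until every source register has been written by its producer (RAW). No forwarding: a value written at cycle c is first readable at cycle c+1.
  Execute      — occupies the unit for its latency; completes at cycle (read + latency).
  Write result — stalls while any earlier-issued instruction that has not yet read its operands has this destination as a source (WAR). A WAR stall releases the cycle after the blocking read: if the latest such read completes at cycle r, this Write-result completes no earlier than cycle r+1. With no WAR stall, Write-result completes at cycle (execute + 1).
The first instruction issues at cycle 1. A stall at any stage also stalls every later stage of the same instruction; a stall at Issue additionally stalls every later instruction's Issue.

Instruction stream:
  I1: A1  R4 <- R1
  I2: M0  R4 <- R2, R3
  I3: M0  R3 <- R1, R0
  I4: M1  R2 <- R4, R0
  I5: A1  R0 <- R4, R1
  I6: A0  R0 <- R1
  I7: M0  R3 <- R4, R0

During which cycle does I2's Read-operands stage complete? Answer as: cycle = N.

cycle = 7

I1 -> (1, 2, 4, 5)
I2 -> (6, 7, 12, 13)  // WAW R4: wait I1 write@5
I3 -> (14, 15, 20, 21)  // struct: M0 busy until I2 writes@13
I4 -> (15, 16, 21, 22)
I5 -> (16, 17, 19, 20)
I6 -> (21, 22, 23, 24)  // WAW R0: wait I5 write@20
I7 -> (22, 25, 30, 31)  // RAW R0: wait I6 write@24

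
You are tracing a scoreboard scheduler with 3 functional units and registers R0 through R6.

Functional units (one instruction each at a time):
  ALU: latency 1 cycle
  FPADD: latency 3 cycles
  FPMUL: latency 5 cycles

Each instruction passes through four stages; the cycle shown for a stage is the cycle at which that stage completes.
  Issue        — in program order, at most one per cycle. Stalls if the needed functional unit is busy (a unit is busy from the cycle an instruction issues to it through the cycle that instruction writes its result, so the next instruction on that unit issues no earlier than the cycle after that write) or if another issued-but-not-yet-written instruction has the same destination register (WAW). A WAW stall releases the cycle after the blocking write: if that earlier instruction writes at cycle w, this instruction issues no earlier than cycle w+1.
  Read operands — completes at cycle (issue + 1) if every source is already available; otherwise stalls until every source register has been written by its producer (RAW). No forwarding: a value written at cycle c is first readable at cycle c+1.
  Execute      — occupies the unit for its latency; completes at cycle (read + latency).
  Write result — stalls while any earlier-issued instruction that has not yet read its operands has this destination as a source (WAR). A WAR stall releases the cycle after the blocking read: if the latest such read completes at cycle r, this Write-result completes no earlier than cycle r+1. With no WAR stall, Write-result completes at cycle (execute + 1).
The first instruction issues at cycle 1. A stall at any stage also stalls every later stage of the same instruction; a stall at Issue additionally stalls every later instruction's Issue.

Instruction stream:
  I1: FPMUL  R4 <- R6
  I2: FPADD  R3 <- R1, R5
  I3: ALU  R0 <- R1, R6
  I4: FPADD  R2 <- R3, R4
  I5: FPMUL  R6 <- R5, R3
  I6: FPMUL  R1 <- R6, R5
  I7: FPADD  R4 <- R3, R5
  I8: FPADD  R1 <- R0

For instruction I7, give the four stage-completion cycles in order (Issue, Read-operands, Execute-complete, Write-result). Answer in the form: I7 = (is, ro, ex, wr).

I7 = (18, 19, 22, 23)

  I1 | 1 | 2 | 7 | 8
  I2 | 2 | 3 | 6 | 7
  I3 | 3 | 4 | 5 | 6
  I4 | 8 | 9 | 12 | 13   struct: FPADD busy until I2 writes@7
  I5 | 9 | 10 | 15 | 16
  I6 | 17 | 18 | 23 | 24   struct: FPMUL busy until I5 writes@16
  I7 | 18 | 19 | 22 | 23
  I8 | 25 | 26 | 29 | 30   WAW R1: wait I6 write@24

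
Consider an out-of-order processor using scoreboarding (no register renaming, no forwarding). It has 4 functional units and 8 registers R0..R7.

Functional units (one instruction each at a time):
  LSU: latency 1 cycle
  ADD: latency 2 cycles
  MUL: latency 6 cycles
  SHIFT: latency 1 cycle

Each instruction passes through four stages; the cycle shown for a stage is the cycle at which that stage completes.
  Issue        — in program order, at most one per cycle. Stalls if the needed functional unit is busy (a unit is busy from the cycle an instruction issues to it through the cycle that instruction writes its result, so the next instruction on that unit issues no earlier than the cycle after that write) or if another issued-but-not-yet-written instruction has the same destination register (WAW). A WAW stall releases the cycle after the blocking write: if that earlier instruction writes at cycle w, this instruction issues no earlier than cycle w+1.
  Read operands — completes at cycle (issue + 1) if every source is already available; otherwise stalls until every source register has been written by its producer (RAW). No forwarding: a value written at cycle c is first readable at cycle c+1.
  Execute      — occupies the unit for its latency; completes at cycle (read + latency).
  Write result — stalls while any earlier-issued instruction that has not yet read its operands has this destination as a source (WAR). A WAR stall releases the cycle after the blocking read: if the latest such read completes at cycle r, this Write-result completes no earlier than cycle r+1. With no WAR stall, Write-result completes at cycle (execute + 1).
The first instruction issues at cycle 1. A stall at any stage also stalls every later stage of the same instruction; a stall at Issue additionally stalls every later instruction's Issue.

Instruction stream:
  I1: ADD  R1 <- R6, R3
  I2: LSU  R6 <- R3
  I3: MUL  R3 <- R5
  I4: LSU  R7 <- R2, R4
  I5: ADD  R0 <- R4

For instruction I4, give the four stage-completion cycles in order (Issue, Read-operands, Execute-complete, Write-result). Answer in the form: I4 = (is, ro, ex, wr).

I1 -> (1, 2, 4, 5)
I2 -> (2, 3, 4, 5)
I3 -> (3, 4, 10, 11)
I4 -> (6, 7, 8, 9)  // struct: LSU busy until I2 writes@5
I5 -> (7, 8, 10, 11)

I4 = (6, 7, 8, 9)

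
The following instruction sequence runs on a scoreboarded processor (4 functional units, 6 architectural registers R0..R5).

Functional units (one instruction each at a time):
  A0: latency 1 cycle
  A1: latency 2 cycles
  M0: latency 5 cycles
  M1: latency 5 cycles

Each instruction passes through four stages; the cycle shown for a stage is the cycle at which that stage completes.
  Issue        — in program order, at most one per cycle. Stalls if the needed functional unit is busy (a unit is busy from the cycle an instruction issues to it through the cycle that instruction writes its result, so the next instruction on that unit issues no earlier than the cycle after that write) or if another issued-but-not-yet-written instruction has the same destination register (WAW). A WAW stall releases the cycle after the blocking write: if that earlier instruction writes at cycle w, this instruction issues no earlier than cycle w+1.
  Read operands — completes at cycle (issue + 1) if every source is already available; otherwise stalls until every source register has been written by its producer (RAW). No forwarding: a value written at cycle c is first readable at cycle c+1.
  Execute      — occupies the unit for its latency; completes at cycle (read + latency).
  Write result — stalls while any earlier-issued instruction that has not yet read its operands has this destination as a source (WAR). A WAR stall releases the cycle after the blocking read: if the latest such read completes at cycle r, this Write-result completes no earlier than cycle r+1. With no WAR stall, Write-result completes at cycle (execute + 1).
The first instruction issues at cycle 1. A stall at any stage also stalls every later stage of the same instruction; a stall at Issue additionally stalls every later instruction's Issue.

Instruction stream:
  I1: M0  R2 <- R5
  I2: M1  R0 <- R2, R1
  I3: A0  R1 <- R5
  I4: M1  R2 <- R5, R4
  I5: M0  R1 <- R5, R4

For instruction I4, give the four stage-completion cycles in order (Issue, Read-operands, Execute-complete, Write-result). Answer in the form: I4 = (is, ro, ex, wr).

I4 = (16, 17, 22, 23)

c1: I1 dispatched to M0
c2: I1 operands ready; I2 dispatched to M1
c3: I3 dispatched to A0
c4: I3 operands ready
c5: I3 complete
c7: I1 complete
c8: R2←I1
c9: I2 operands ready
c10: R1←I3
c14: I2 complete
c15: R0←I2
c16: I4 dispatched to M1
c17: I4 operands ready; I5 dispatched to M0
c18: I5 operands ready
c22: I4 complete
c23: R2←I4; I5 complete
c24: R1←I5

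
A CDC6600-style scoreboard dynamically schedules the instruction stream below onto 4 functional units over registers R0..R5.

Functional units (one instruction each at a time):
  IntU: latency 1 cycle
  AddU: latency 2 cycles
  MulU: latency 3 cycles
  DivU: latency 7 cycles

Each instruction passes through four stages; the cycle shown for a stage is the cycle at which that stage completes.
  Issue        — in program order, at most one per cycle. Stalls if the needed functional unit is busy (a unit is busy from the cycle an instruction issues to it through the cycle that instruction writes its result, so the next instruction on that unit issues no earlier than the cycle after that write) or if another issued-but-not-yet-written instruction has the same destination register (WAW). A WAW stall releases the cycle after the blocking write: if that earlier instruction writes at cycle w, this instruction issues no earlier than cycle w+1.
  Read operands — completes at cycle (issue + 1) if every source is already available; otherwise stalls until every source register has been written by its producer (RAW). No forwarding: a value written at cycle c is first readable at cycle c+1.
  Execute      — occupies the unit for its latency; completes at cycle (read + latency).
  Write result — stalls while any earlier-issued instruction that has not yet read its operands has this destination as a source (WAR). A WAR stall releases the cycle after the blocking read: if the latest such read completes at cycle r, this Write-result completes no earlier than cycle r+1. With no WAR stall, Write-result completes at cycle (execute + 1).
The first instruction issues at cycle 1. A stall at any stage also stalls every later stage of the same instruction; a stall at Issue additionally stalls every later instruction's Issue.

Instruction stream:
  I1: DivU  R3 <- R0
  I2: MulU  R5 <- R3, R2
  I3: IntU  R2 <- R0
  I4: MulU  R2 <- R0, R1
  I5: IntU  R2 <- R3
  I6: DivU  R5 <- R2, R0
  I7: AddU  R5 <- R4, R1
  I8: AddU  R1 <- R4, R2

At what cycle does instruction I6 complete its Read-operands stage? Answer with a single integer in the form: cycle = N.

[1] I1 dispatched to DivU
[2] I1 operands ready | I2 dispatched to MulU
[3] I3 dispatched to IntU
[4] I3 operands ready
[5] I3 complete
[9] I1 complete
[10] R3←I1
[11] I2 operands ready
[12] R2←I3
[14] I2 complete
[15] R5←I2
[16] I4 dispatched to MulU
[17] I4 operands ready
[20] I4 complete
[21] R2←I4
[22] I5 dispatched to IntU
[23] I5 operands ready | I6 dispatched to DivU
[24] I5 complete
[25] R2←I5
[26] I6 operands ready
[33] I6 complete
[34] R5←I6
[35] I7 dispatched to AddU
[36] I7 operands ready
[38] I7 complete
[39] R5←I7
[40] I8 dispatched to AddU
[41] I8 operands ready
[43] I8 complete
[44] R1←I8

cycle = 26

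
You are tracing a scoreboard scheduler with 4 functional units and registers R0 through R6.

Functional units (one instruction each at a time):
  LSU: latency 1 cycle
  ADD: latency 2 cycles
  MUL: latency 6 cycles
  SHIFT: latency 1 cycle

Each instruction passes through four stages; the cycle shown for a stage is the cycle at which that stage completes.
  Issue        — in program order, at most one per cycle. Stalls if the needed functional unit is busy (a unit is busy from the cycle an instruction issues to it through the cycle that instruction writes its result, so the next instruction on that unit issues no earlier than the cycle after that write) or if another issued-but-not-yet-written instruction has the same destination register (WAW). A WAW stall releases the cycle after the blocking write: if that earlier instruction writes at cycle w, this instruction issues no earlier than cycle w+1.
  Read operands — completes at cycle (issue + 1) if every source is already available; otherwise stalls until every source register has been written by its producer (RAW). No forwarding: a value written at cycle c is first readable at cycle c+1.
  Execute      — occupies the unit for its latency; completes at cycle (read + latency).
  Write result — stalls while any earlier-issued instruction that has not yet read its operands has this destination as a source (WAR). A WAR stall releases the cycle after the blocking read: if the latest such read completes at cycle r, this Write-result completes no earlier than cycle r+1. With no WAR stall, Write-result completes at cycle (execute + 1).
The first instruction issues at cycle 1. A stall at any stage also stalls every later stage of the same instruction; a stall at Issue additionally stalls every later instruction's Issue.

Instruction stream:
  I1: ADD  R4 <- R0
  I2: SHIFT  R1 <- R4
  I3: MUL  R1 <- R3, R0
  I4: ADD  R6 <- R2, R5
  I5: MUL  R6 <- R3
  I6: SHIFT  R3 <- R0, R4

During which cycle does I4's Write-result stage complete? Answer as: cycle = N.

[1] I1 issues→ADD
[2] I1 reads, I2 issues→SHIFT
[4] I1 exec-done
[5] I1 writes R4
[6] I2 reads
[7] I2 exec-done
[8] I2 writes R1
[9] I3 issues→MUL
[10] I3 reads, I4 issues→ADD
[11] I4 reads
[13] I4 exec-done
[14] I4 writes R6
[16] I3 exec-done
[17] I3 writes R1
[18] I5 issues→MUL
[19] I5 reads, I6 issues→SHIFT
[20] I6 reads
[21] I6 exec-done
[22] I6 writes R3
[25] I5 exec-done
[26] I5 writes R6

cycle = 14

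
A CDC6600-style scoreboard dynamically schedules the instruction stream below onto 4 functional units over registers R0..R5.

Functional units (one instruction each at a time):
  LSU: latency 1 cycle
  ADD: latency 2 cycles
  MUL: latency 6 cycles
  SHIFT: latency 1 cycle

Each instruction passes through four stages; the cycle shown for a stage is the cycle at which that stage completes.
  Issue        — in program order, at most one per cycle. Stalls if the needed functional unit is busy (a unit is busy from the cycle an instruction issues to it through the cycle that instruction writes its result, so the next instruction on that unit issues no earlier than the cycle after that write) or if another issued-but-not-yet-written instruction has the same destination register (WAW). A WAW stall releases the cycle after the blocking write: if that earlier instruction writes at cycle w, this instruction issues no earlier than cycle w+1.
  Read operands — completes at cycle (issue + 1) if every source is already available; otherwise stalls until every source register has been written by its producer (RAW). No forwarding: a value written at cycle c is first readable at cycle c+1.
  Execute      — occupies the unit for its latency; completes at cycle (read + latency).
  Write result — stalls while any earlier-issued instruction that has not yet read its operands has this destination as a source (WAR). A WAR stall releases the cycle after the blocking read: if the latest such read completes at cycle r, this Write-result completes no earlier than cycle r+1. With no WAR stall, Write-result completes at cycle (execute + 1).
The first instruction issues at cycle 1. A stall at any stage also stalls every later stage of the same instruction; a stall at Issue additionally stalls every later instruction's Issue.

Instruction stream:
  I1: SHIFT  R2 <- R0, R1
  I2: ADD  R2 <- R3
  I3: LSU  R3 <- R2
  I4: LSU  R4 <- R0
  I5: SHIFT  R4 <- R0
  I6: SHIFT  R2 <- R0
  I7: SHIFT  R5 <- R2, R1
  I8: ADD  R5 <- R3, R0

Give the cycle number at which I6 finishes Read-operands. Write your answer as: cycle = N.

cycle 1: issue I1 (SHIFT)
cycle 2: I1 read-ops
cycle 3: I1 finished on SHIFT
cycle 4: I1→R2
cycle 5: issue I2 (ADD)
cycle 6: I2 read-ops | issue I3 (LSU)
cycle 8: I2 finished on ADD
cycle 9: I2→R2
cycle 10: I3 read-ops
cycle 11: I3 finished on LSU
cycle 12: I3→R3
cycle 13: issue I4 (LSU)
cycle 14: I4 read-ops
cycle 15: I4 finished on LSU
cycle 16: I4→R4
cycle 17: issue I5 (SHIFT)
cycle 18: I5 read-ops
cycle 19: I5 finished on SHIFT
cycle 20: I5→R4
cycle 21: issue I6 (SHIFT)
cycle 22: I6 read-ops
cycle 23: I6 finished on SHIFT
cycle 24: I6→R2
cycle 25: issue I7 (SHIFT)
cycle 26: I7 read-ops
cycle 27: I7 finished on SHIFT
cycle 28: I7→R5
cycle 29: issue I8 (ADD)
cycle 30: I8 read-ops
cycle 32: I8 finished on ADD
cycle 33: I8→R5

cycle = 22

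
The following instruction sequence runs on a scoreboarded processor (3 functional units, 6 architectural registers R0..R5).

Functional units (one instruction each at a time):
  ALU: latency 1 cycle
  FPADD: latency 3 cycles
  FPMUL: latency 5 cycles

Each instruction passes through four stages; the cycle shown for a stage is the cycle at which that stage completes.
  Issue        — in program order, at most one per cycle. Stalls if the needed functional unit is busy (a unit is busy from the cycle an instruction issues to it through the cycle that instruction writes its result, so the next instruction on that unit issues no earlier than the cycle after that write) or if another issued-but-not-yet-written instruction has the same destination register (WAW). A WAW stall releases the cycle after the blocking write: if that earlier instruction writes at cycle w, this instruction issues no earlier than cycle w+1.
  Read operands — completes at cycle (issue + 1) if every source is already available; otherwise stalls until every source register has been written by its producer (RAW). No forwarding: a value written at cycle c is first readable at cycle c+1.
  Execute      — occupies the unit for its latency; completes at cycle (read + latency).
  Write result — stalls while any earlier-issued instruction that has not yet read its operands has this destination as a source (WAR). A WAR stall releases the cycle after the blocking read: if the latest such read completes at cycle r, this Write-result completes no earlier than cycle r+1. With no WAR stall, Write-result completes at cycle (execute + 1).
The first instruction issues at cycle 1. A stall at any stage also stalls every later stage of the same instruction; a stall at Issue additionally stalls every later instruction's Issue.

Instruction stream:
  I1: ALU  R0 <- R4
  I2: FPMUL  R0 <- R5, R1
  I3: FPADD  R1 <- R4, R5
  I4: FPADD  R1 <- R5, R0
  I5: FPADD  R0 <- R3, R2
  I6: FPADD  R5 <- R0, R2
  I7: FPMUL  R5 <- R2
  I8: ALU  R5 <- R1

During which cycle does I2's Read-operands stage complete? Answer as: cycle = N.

cycle = 6

I1 -> (1, 2, 3, 4)
I2 -> (5, 6, 11, 12)  // WAW R0: wait I1 write@4
I3 -> (6, 7, 10, 11)
I4 -> (12, 13, 16, 17)  // struct: FPADD busy until I3 writes@11
I5 -> (18, 19, 22, 23)  // struct: FPADD busy until I4 writes@17
I6 -> (24, 25, 28, 29)  // struct: FPADD busy until I5 writes@23
I7 -> (30, 31, 36, 37)  // WAW R5: wait I6 write@29
I8 -> (38, 39, 40, 41)  // WAW R5: wait I7 write@37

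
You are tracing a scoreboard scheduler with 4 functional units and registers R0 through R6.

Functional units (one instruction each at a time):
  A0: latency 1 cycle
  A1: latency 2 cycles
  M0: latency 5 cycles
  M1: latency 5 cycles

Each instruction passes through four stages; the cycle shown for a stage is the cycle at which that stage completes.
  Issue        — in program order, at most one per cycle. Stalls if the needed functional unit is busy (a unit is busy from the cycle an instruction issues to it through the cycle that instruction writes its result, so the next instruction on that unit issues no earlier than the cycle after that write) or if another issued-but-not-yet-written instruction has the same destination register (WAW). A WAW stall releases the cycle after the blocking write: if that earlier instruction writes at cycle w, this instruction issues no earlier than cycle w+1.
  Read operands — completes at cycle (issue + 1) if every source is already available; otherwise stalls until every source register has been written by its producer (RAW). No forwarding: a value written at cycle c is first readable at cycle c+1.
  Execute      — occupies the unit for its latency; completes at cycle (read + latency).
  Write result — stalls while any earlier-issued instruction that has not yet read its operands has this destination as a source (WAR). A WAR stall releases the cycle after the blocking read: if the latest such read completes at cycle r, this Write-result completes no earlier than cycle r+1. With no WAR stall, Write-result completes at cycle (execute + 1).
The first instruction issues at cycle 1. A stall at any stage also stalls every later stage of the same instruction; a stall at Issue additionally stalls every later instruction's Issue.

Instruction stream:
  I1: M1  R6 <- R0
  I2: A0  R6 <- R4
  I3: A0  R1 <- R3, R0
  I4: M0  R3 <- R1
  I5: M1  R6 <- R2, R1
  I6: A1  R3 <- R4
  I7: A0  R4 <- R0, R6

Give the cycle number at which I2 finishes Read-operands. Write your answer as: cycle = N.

cycle = 10

t=1  I1 issues→M1
t=2  I1 reads
t=7  I1 exec-done
t=8  I1 writes R6
t=9  I2 issues→A0
t=10  I2 reads
t=11  I2 exec-done
t=12  I2 writes R6
t=13  I3 issues→A0
t=14  I3 reads · I4 issues→M0
t=15  I3 exec-done · I5 issues→M1
t=16  I3 writes R1
t=17  I4 reads · I5 reads
t=22  I4 exec-done · I5 exec-done
t=23  I4 writes R3 · I5 writes R6
t=24  I6 issues→A1
t=25  I6 reads · I7 issues→A0
t=26  I7 reads
t=27  I6 exec-done · I7 exec-done
t=28  I6 writes R3 · I7 writes R4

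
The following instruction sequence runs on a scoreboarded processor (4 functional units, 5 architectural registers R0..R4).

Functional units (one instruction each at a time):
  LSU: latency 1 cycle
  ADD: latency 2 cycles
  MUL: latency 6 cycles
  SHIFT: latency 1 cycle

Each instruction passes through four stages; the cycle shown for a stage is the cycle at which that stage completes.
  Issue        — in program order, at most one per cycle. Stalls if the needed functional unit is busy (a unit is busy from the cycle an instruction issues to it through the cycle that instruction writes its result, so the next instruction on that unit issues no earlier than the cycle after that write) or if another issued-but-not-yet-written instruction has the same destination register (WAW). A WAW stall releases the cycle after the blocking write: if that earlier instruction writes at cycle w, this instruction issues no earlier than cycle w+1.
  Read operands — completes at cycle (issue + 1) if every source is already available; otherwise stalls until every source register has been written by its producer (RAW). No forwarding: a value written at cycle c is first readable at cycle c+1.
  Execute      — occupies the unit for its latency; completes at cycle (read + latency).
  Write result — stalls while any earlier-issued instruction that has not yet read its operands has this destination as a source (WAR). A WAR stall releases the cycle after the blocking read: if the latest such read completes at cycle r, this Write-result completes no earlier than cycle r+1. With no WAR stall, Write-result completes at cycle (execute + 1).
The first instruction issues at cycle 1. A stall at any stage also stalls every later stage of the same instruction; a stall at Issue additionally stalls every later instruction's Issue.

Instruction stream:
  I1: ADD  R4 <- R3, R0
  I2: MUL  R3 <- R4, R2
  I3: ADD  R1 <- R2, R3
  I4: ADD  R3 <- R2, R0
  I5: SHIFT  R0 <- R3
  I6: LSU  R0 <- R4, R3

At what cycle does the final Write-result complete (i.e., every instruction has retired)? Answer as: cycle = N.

cycle = 29

I1: IS=1 RO=2 EX=4 WR=5
I2: IS=2 RO=6 EX=12 WR=13  [RAW R4: wait I1 write@5]
I3: IS=6 RO=14 EX=16 WR=17  [struct: ADD busy until I1 writes@5; RAW R3: wait I2 write@13]
I4: IS=18 RO=19 EX=21 WR=22  [struct: ADD busy until I3 writes@17]
I5: IS=19 RO=23 EX=24 WR=25  [RAW R3: wait I4 write@22]
I6: IS=26 RO=27 EX=28 WR=29  [WAW R0: wait I5 write@25]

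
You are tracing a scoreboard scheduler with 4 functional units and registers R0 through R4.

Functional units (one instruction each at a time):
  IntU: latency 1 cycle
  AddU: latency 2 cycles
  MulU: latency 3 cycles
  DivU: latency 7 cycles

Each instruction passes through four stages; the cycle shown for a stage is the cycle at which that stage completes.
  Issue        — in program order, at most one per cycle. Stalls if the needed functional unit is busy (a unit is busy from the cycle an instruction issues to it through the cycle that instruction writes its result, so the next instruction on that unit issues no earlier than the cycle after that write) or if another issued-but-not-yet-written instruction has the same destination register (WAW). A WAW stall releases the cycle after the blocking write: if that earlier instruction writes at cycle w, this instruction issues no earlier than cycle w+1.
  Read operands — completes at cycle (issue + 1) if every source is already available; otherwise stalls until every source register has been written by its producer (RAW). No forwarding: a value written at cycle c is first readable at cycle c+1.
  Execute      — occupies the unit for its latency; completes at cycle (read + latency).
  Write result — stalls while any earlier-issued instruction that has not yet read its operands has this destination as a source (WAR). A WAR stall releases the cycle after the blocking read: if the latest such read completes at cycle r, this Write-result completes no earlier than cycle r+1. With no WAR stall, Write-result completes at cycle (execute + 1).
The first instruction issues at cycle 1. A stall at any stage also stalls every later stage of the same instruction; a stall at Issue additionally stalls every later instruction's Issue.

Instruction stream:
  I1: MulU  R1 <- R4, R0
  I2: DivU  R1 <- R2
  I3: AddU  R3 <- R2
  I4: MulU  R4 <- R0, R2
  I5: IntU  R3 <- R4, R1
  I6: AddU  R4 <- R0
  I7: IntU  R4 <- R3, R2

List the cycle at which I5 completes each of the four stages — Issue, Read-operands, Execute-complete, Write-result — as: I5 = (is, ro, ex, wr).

I5 = (13, 17, 18, 19)

[1] I1 dispatched to MulU
[2] I1 operands ready
[5] I1 complete
[6] R1←I1
[7] I2 dispatched to DivU
[8] I2 operands ready · I3 dispatched to AddU
[9] I3 operands ready · I4 dispatched to MulU
[10] I4 operands ready
[11] I3 complete
[12] R3←I3
[13] I4 complete · I5 dispatched to IntU
[14] R4←I4
[15] I2 complete · I6 dispatched to AddU
[16] R1←I2 · I6 operands ready
[17] I5 operands ready
[18] I5 complete · I6 complete
[19] R3←I5 · R4←I6
[20] I7 dispatched to IntU
[21] I7 operands ready
[22] I7 complete
[23] R4←I7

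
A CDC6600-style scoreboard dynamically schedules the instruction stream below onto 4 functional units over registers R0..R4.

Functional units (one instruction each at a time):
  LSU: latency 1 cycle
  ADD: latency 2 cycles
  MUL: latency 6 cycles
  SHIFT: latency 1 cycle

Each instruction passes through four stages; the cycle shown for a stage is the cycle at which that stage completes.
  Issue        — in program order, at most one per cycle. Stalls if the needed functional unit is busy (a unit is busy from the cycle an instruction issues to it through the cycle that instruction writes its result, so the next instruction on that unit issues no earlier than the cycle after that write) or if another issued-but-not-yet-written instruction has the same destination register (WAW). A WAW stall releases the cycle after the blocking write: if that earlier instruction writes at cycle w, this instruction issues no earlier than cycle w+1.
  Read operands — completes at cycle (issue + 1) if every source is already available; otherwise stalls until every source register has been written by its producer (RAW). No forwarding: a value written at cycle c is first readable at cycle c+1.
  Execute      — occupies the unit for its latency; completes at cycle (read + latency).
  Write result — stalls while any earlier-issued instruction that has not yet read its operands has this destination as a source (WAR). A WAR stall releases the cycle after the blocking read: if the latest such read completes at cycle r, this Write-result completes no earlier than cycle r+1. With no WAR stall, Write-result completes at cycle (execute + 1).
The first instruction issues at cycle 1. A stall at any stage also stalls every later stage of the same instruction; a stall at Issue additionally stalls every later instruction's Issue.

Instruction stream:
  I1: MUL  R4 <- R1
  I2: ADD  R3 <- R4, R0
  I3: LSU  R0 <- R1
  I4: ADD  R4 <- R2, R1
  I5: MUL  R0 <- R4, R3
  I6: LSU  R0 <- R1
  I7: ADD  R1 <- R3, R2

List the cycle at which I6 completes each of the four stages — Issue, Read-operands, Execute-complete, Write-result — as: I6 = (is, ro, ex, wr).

I1: IS=1 RO=2 EX=8 WR=9
I2: IS=2 RO=10 EX=12 WR=13  [RAW R4: wait I1 write@9]
I3: IS=3 RO=4 EX=5 WR=11  [WAR R0: wait I2 read@10]
I4: IS=14 RO=15 EX=17 WR=18  [struct: ADD busy until I2 writes@13]
I5: IS=15 RO=19 EX=25 WR=26  [RAW R4: wait I4 write@18]
I6: IS=27 RO=28 EX=29 WR=30  [WAW R0: wait I5 write@26]
I7: IS=28 RO=29 EX=31 WR=32

I6 = (27, 28, 29, 30)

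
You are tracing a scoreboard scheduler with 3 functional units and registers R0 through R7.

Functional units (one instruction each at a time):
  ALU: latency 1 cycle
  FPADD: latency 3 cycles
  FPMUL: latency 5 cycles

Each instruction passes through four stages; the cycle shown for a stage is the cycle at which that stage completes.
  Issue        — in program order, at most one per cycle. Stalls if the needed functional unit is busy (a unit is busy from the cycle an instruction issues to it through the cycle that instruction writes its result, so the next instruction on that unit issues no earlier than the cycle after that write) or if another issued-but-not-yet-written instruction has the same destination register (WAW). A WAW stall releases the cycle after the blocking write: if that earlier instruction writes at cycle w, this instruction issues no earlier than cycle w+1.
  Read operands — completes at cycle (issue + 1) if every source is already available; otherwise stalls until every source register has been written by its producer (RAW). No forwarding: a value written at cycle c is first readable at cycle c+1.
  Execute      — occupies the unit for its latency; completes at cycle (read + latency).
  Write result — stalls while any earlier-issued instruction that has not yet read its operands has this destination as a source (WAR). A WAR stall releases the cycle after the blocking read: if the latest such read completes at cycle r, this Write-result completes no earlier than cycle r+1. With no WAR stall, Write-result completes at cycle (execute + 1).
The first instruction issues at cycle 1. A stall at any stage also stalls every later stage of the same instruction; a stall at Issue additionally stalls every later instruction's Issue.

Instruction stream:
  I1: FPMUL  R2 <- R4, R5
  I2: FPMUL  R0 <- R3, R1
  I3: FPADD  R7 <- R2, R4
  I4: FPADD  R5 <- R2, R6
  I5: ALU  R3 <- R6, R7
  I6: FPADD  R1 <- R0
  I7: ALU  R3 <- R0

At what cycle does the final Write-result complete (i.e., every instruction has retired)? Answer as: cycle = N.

I1: IS=1 RO=2 EX=7 WR=8
I2: IS=9 RO=10 EX=15 WR=16  [struct: FPMUL busy until I1 writes@8]
I3: IS=10 RO=11 EX=14 WR=15
I4: IS=16 RO=17 EX=20 WR=21  [struct: FPADD busy until I3 writes@15]
I5: IS=17 RO=18 EX=19 WR=20
I6: IS=22 RO=23 EX=26 WR=27  [struct: FPADD busy until I4 writes@21]
I7: IS=23 RO=24 EX=25 WR=26

cycle = 27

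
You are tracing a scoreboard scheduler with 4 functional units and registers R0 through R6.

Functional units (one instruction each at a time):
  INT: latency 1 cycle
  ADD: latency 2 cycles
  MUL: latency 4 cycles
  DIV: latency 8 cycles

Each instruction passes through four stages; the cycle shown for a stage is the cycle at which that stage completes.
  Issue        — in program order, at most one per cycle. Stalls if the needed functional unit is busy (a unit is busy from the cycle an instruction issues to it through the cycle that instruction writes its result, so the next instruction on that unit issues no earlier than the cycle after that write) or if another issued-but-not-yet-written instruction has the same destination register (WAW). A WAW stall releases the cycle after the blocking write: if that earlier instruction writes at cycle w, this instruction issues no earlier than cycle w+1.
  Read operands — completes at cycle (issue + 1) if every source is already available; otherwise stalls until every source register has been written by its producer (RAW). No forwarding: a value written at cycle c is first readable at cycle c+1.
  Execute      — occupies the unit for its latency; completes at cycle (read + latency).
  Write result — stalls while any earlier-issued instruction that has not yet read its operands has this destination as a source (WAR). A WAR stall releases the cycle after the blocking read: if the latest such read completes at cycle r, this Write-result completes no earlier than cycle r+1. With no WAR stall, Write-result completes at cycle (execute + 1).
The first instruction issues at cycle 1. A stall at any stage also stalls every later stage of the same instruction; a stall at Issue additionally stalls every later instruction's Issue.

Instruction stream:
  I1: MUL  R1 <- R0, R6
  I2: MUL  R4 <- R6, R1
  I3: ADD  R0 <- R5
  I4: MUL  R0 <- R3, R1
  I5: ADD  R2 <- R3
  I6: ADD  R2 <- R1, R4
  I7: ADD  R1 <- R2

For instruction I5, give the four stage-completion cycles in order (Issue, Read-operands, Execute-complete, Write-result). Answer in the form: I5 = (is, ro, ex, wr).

I1  is:1  ro:2  ex:6  wr:7
I2  is:8  ro:9  ex:13  wr:14  — struct: MUL busy until I1 writes@7
I3  is:9  ro:10  ex:12  wr:13
I4  is:15  ro:16  ex:20  wr:21  — struct: MUL busy until I2 writes@14
I5  is:16  ro:17  ex:19  wr:20
I6  is:21  ro:22  ex:24  wr:25  — struct: ADD busy until I5 writes@20
I7  is:26  ro:27  ex:29  wr:30  — struct: ADD busy until I6 writes@25

I5 = (16, 17, 19, 20)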